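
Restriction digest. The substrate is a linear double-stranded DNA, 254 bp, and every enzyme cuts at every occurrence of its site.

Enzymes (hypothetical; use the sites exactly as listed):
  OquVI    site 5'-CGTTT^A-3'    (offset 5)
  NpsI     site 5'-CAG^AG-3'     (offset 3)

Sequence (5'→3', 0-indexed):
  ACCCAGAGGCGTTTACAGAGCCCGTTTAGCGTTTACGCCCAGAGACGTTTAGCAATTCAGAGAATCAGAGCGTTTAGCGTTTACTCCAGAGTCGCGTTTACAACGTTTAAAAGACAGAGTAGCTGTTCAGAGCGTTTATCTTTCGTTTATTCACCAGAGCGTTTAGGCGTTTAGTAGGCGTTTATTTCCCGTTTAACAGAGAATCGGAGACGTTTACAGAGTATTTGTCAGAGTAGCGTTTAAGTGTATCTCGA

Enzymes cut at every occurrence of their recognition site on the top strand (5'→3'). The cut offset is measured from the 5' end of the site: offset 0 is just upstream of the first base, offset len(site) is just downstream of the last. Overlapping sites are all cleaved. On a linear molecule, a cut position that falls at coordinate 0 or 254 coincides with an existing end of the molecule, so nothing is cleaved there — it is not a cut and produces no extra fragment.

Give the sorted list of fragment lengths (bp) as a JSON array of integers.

[4,4,5,6,7,7,7,7,7,7,8,8,8,8,8,9,9,9,9,10,10,10,11,11,11,12,13,13,16]

Site scan:
  OquVI CGTTTA/5: at [9, 22, 29, 45, 70, 77, 94, 103, 132, 143, 159, 167, 178, 189, 210, 236] ⇒ [14, 27, 34, 50, 75, 82, 99, 108, 137, 148, 164, 172, 183, 194, 215, 241]
  NpsI CAGAG/3: at [3, 15, 39, 57, 65, 86, 114, 127, 154, 196, 216, 228] ⇒ [6, 18, 42, 60, 68, 89, 117, 130, 157, 199, 219, 231]

Pooled cuts: [6, 14, 18, 27, 34, 42, 50, 60, 68, 75, 82, 89, 99, 108, 117, 130, 137, 148, 157, 164, 172, 183, 194, 199, 215, 219, 231, 241]

Fragments:
  [0,6): 6 bp
  [6,14): 8 bp
  [14,18): 4 bp
  [18,27): 9 bp
  [27,34): 7 bp
  [34,42): 8 bp
  [42,50): 8 bp
  [50,60): 10 bp
  [60,68): 8 bp
  [68,75): 7 bp
  [75,82): 7 bp
  [82,89): 7 bp
  [89,99): 10 bp
  [99,108): 9 bp
  [108,117): 9 bp
  [117,130): 13 bp
  [130,137): 7 bp
  [137,148): 11 bp
  [148,157): 9 bp
  [157,164): 7 bp
  [164,172): 8 bp
  [172,183): 11 bp
  [183,194): 11 bp
  [194,199): 5 bp
  [199,215): 16 bp
  [215,219): 4 bp
  [219,231): 12 bp
  [231,241): 10 bp
  [241,254): 13 bp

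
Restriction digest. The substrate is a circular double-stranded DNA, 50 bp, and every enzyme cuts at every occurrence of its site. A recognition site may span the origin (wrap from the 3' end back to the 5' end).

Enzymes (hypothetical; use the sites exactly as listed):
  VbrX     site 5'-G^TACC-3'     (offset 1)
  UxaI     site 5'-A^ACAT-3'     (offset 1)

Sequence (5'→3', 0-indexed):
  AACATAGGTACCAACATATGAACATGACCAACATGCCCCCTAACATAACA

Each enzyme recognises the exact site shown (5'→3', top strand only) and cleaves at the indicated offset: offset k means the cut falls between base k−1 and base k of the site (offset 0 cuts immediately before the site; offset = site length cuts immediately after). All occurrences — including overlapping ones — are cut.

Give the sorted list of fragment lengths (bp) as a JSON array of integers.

Per-enzyme occurrences:
  VbrX (GTACC, off=1): starts [7] → cuts [8]
  UxaI (AACAT, off=1): starts [0, 12, 20, 29, 41] → cuts [1, 13, 21, 30, 42]

All cut coordinates (distinct, sorted): [1, 8, 13, 21, 30, 42]

Fragments:
  1→8: 7 bp
  8→13: 5 bp
  13→21: 8 bp
  21→30: 9 bp
  30→42: 12 bp
  42→1 (wrap): 50-42+1 = 9 bp

[5,7,8,9,9,12]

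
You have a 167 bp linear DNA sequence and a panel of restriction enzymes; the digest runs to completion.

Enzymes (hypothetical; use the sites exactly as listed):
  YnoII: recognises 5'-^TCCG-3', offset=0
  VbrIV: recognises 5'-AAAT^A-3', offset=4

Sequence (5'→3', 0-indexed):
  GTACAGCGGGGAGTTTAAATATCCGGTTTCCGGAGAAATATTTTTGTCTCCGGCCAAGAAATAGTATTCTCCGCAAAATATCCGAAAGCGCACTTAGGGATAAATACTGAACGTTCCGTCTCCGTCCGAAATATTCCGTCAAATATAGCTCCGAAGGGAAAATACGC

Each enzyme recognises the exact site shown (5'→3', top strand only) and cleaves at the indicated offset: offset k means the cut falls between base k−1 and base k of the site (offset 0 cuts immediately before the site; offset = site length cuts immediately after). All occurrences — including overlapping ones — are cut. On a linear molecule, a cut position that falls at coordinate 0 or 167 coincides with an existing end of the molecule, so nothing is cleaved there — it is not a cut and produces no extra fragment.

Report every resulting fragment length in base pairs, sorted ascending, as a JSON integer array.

[1,1,2,4,4,5,6,7,7,8,9,9,10,10,11,14,14,20,25]

Scan for sites:
  YnoII (TCCG, off=0): starts [21, 28, 48, 69, 80, 114, 120, 124, 134, 149] → cuts [21, 28, 48, 69, 80, 114, 120, 124, 134, 149]
  VbrIV (AAATA, off=4): starts [16, 35, 58, 75, 101, 128, 140, 159] → cuts [20, 39, 62, 79, 105, 132, 144, 163]

Pooled cuts: [20, 21, 28, 39, 48, 62, 69, 79, 80, 105, 114, 120, 124, 132, 134, 144, 149, 163]

Fragments:
  [0,20): 20 bp
  [20,21): 1 bp
  [21,28): 7 bp
  [28,39): 11 bp
  [39,48): 9 bp
  [48,62): 14 bp
  [62,69): 7 bp
  [69,79): 10 bp
  [79,80): 1 bp
  [80,105): 25 bp
  [105,114): 9 bp
  [114,120): 6 bp
  [120,124): 4 bp
  [124,132): 8 bp
  [132,134): 2 bp
  [134,144): 10 bp
  [144,149): 5 bp
  [149,163): 14 bp
  [163,167): 4 bp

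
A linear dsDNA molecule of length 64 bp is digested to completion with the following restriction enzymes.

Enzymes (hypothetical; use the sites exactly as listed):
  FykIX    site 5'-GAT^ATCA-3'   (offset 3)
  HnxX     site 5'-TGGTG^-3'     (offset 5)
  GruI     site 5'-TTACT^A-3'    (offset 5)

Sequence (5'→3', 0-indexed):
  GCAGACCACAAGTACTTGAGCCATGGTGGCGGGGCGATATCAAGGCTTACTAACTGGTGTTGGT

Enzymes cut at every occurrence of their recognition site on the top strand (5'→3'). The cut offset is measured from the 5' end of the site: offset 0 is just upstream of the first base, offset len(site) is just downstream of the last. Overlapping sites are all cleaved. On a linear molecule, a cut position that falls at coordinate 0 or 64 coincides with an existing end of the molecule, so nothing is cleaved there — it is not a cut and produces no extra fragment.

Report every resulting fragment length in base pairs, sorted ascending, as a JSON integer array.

Site scan:
  FykIX GATATCA/3: at [35] ⇒ [38]
  HnxX TGGTG/5: at [23, 54] ⇒ [28, 59]
  GruI TTACTA/5: at [46] ⇒ [51]

Pooled cuts: [28, 38, 51, 59]

Fragments:
  [0,28): 28 bp
  [28,38): 10 bp
  [38,51): 13 bp
  [51,59): 8 bp
  [59,64): 5 bp

[5,8,10,13,28]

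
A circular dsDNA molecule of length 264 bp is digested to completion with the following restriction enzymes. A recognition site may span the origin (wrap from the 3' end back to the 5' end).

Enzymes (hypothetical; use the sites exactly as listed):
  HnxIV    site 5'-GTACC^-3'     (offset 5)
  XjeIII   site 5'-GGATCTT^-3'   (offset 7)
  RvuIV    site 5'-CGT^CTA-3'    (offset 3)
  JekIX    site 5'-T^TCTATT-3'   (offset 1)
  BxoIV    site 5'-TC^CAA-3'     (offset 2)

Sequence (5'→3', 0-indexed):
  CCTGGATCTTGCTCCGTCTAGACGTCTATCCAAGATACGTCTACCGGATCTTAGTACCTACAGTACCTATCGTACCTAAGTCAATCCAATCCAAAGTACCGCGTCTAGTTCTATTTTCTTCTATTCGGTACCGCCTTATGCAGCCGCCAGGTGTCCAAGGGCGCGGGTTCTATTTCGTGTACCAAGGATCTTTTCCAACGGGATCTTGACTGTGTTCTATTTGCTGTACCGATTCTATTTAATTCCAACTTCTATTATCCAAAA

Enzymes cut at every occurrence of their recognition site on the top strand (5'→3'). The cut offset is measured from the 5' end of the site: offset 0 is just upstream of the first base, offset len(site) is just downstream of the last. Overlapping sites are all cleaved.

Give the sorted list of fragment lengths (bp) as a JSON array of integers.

[3,3,4,5,5,5,5,6,7,8,8,9,9,9,9,9,10,10,10,12,12,12,13,13,15,15,15,23]

Site scan:
  HnxIV (GTACC, off=5): starts [53, 62, 71, 95, 127, 178, 225] → cuts [58, 67, 76, 100, 132, 183, 230]
  XjeIII (GGATCTT, off=7): starts [3, 45, 185, 200] → cuts [10, 52, 192, 207]
  RvuIV (CGTCTA, off=3): starts [14, 22, 37, 101] → cuts [17, 25, 40, 104]
  JekIX (TTCTATT, off=1): starts [108, 118, 167, 214, 232, 249] → cuts [109, 119, 168, 215, 233, 250]
  BxoIV (TCCAA, off=2): starts [28, 84, 89, 153, 193, 243, 257] → cuts [30, 86, 91, 155, 195, 245, 259]

All cut coordinates (distinct, sorted): [10, 17, 25, 30, 40, 52, 58, 67, 76, 86, 91, 100, 104, 109, 119, 132, 155, 168, 183, 192, 195, 207, 215, 230, 233, 245, 250, 259]

Fragments:
  10→17: 7 bp
  17→25: 8 bp
  25→30: 5 bp
  30→40: 10 bp
  40→52: 12 bp
  52→58: 6 bp
  58→67: 9 bp
  67→76: 9 bp
  76→86: 10 bp
  86→91: 5 bp
  91→100: 9 bp
  100→104: 4 bp
  104→109: 5 bp
  109→119: 10 bp
  119→132: 13 bp
  132→155: 23 bp
  155→168: 13 bp
  168→183: 15 bp
  183→192: 9 bp
  192→195: 3 bp
  195→207: 12 bp
  207→215: 8 bp
  215→230: 15 bp
  230→233: 3 bp
  233→245: 12 bp
  245→250: 5 bp
  250→259: 9 bp
  259→10 (wrap): 264-259+10 = 15 bp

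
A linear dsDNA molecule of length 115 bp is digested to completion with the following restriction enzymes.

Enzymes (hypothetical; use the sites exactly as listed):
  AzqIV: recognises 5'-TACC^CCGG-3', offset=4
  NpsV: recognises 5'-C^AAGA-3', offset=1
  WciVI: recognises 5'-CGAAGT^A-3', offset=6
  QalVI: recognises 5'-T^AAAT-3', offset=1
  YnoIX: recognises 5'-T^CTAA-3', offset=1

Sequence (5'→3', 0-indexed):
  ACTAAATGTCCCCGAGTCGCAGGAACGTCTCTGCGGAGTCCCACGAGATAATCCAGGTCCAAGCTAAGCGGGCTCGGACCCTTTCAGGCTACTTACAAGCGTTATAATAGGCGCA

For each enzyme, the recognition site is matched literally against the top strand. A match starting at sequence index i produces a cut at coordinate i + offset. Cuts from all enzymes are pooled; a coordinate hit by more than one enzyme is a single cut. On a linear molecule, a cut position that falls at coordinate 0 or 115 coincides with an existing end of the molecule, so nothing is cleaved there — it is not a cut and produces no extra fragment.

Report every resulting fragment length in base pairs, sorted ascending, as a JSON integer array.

Scan for sites:
  AzqIV (TACCCCGG, off=4): no sites
  NpsV (CAAGA, off=1): no sites
  WciVI (CGAAGTA, off=6): no sites
  QalVI TAAAT/1: at [2] ⇒ [3]
  YnoIX (TCTAA, off=1): no sites

Pooled cuts: [3]

Fragments:
  [0,3): 3 bp
  [3,115): 112 bp

[3,112]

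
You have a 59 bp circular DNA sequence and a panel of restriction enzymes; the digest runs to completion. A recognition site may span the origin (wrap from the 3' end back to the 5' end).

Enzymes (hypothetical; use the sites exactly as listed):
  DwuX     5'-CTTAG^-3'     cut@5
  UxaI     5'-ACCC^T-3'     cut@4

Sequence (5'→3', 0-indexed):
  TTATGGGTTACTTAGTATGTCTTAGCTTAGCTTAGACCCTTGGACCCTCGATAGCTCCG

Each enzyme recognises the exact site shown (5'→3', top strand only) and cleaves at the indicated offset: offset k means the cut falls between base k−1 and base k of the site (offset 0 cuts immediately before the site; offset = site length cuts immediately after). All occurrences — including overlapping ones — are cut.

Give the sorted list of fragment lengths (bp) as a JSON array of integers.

[4,5,5,8,10,27]

Site scan:
  DwuX CTTAG/5: at [10, 20, 25, 30] ⇒ [15, 25, 30, 35]
  UxaI ACCCT/4: at [35, 43] ⇒ [39, 47]

All cut coordinates (distinct, sorted): [15, 25, 30, 35, 39, 47]

Fragments:
  15→25: 10 bp
  25→30: 5 bp
  30→35: 5 bp
  35→39: 4 bp
  39→47: 8 bp
  47→15 (wrap): 59-47+15 = 27 bp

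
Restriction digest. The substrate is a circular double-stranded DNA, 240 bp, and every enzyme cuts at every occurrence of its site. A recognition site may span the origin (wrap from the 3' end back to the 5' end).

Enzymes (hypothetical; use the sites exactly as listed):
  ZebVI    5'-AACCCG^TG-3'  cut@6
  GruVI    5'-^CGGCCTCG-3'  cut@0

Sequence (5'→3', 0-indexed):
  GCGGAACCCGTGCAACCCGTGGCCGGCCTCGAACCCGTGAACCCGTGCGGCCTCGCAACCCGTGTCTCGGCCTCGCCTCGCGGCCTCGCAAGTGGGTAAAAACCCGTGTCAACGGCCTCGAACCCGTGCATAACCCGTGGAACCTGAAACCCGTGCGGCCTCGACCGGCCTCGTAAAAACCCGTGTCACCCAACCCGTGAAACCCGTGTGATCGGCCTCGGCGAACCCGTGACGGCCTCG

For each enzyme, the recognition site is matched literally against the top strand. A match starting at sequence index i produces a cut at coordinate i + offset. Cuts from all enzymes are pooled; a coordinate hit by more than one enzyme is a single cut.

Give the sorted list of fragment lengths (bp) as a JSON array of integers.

Scan for sites:
  ZebVI (AACCCGTG, off=6): starts [4, 13, 31, 39, 56, 100, 120, 131, 147, 177, 191, 200, 223] → cuts [10, 19, 37, 45, 62, 106, 126, 137, 153, 183, 197, 206, 229]
  GruVI (CGGCCTCG, off=0): starts [23, 47, 67, 80, 112, 155, 165, 212, 232] → cuts [23, 47, 67, 80, 112, 155, 165, 212, 232]

All cut coordinates (distinct, sorted): [10, 19, 23, 37, 45, 47, 62, 67, 80, 106, 112, 126, 137, 153, 155, 165, 183, 197, 206, 212, 229, 232]

Fragment lengths:
  10→19: 9 bp
  19→23: 4 bp
  23→37: 14 bp
  37→45: 8 bp
  45→47: 2 bp
  47→62: 15 bp
  62→67: 5 bp
  67→80: 13 bp
  80→106: 26 bp
  106→112: 6 bp
  112→126: 14 bp
  126→137: 11 bp
  137→153: 16 bp
  153→155: 2 bp
  155→165: 10 bp
  165→183: 18 bp
  183→197: 14 bp
  197→206: 9 bp
  206→212: 6 bp
  212→229: 17 bp
  229→232: 3 bp
  232→10 (wrap): 240-232+10 = 18 bp

[2,2,3,4,5,6,6,8,9,9,10,11,13,14,14,14,15,16,17,18,18,26]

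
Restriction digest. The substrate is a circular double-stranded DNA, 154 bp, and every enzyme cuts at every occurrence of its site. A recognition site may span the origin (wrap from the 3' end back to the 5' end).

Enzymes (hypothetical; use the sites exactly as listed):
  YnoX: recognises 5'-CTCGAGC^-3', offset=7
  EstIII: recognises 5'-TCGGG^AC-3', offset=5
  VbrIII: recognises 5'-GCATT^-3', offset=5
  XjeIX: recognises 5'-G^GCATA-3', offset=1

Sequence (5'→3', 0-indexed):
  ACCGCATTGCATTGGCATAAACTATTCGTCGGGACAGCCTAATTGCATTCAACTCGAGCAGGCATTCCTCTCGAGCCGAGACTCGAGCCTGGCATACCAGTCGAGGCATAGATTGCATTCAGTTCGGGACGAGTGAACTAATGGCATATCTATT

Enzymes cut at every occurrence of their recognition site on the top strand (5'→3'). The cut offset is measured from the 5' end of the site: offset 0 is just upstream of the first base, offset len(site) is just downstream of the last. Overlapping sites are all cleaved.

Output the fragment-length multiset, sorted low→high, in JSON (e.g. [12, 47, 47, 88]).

[1,3,5,7,9,10,10,12,14,14,15,16,19,19]

Site scan:
  YnoX (CTCGAGC, off=7): starts [52, 69, 81] → cuts [59, 76, 88]
  EstIII (TCGGGAC, off=5): starts [28, 123] → cuts [33, 128]
  VbrIII (GCATT, off=5): starts [3, 8, 44, 61, 114] → cuts [8, 13, 49, 66, 119]
  XjeIX (GGCATA, off=1): starts [13, 90, 104, 142] → cuts [14, 91, 105, 143]

All cut coordinates (distinct, sorted): [8, 13, 14, 33, 49, 59, 66, 76, 88, 91, 105, 119, 128, 143]

Fragments:
  8→13: 5 bp
  13→14: 1 bp
  14→33: 19 bp
  33→49: 16 bp
  49→59: 10 bp
  59→66: 7 bp
  66→76: 10 bp
  76→88: 12 bp
  88→91: 3 bp
  91→105: 14 bp
  105→119: 14 bp
  119→128: 9 bp
  128→143: 15 bp
  143→8 (wrap): 154-143+8 = 19 bp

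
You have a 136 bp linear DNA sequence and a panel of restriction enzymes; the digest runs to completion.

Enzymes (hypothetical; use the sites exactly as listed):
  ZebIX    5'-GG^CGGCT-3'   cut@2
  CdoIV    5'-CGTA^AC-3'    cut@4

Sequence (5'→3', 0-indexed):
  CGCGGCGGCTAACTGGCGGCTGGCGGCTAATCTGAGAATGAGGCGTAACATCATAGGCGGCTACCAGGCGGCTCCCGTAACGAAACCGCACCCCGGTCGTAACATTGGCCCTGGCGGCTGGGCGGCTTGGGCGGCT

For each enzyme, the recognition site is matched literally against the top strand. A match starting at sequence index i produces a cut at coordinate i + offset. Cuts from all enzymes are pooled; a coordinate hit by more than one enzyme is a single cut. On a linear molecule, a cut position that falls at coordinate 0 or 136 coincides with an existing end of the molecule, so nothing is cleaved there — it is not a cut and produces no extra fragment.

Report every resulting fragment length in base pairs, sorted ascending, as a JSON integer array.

Site scan:
  ZebIX GGCGGCT/2: at [3, 14, 21, 55, 66, 112, 120, 129] ⇒ [5, 16, 23, 57, 68, 114, 122, 131]
  CdoIV CGTAAC/4: at [43, 75, 97] ⇒ [47, 79, 101]

Pooled cuts: [5, 16, 23, 47, 57, 68, 79, 101, 114, 122, 131]

Fragments:
  [0,5): 5 bp
  [5,16): 11 bp
  [16,23): 7 bp
  [23,47): 24 bp
  [47,57): 10 bp
  [57,68): 11 bp
  [68,79): 11 bp
  [79,101): 22 bp
  [101,114): 13 bp
  [114,122): 8 bp
  [122,131): 9 bp
  [131,136): 5 bp

[5,5,7,8,9,10,11,11,11,13,22,24]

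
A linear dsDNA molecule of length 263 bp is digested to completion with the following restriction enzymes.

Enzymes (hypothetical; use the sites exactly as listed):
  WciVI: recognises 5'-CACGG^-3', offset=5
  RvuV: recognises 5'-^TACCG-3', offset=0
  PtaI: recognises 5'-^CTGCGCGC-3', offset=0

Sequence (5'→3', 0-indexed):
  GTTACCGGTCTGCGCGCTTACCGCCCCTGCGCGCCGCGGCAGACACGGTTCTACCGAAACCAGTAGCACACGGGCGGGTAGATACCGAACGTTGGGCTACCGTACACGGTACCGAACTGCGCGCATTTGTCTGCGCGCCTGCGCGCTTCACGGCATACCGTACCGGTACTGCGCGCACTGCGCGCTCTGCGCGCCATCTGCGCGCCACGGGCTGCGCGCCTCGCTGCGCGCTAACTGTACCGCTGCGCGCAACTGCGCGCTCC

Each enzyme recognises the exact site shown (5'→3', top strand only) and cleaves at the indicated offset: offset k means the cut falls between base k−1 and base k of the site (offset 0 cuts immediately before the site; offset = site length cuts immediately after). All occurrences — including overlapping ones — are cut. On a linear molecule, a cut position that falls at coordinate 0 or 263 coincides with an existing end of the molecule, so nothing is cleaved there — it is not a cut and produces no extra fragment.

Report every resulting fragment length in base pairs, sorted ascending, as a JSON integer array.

[1,2,2,3,5,5,7,7,8,8,8,9,9,9,9,10,11,11,12,12,13,14,14,15,15,22,22]

Site scan:
  WciVI CACGG/5: at [43, 68, 104, 148, 205] ⇒ [48, 73, 109, 153, 210]
  RvuV TACCG/0: at [2, 18, 51, 82, 97, 109, 155, 160, 237] ⇒ [2, 18, 51, 82, 97, 109, 155, 160, 237]
  PtaI CTGCGCGC/0: at [9, 26, 116, 130, 138, 168, 177, 186, 197, 211, 223, 242, 252] ⇒ [9, 26, 116, 130, 138, 168, 177, 186, 197, 211, 223, 242, 252]

All cut coordinates (distinct, sorted): [2, 9, 18, 26, 48, 51, 73, 82, 97, 109, 116, 130, 138, 153, 155, 160, 168, 177, 186, 197, 210, 211, 223, 237, 242, 252]

Fragments:
  [0,2): 2 bp
  [2,9): 7 bp
  [9,18): 9 bp
  [18,26): 8 bp
  [26,48): 22 bp
  [48,51): 3 bp
  [51,73): 22 bp
  [73,82): 9 bp
  [82,97): 15 bp
  [97,109): 12 bp
  [109,116): 7 bp
  [116,130): 14 bp
  [130,138): 8 bp
  [138,153): 15 bp
  [153,155): 2 bp
  [155,160): 5 bp
  [160,168): 8 bp
  [168,177): 9 bp
  [177,186): 9 bp
  [186,197): 11 bp
  [197,210): 13 bp
  [210,211): 1 bp
  [211,223): 12 bp
  [223,237): 14 bp
  [237,242): 5 bp
  [242,252): 10 bp
  [252,263): 11 bp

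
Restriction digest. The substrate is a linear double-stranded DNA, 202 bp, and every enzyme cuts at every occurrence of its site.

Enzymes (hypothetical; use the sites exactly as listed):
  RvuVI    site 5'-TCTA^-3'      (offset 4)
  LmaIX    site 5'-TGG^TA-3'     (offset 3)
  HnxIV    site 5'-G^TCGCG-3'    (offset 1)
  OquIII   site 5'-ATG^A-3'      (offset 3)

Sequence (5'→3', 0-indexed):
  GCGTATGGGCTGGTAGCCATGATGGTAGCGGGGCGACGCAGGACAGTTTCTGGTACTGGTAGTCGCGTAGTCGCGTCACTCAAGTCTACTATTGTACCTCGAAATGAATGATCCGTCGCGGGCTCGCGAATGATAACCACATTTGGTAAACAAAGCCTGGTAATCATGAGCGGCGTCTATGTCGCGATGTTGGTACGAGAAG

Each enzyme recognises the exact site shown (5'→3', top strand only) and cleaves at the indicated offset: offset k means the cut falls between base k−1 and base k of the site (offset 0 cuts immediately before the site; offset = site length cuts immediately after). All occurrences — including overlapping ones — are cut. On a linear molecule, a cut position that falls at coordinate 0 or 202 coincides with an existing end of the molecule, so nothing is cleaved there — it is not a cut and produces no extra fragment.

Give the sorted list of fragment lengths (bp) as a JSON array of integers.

Site scan:
  RvuVI TCTA/4: at [84, 175] ⇒ [88, 179]
  LmaIX TGGTA/3: at [10, 22, 50, 56, 143, 157, 190] ⇒ [13, 25, 53, 59, 146, 160, 193]
  HnxIV GTCGCG/1: at [61, 69, 114, 180] ⇒ [62, 70, 115, 181]
  OquIII ATGA/3: at [18, 103, 107, 129, 165] ⇒ [21, 106, 110, 132, 168]

All cut coordinates (distinct, sorted): [13, 21, 25, 53, 59, 62, 70, 88, 106, 110, 115, 132, 146, 160, 168, 179, 181, 193]

Fragment lengths:
  [0,13): 13 bp
  [13,21): 8 bp
  [21,25): 4 bp
  [25,53): 28 bp
  [53,59): 6 bp
  [59,62): 3 bp
  [62,70): 8 bp
  [70,88): 18 bp
  [88,106): 18 bp
  [106,110): 4 bp
  [110,115): 5 bp
  [115,132): 17 bp
  [132,146): 14 bp
  [146,160): 14 bp
  [160,168): 8 bp
  [168,179): 11 bp
  [179,181): 2 bp
  [181,193): 12 bp
  [193,202): 9 bp

[2,3,4,4,5,6,8,8,8,9,11,12,13,14,14,17,18,18,28]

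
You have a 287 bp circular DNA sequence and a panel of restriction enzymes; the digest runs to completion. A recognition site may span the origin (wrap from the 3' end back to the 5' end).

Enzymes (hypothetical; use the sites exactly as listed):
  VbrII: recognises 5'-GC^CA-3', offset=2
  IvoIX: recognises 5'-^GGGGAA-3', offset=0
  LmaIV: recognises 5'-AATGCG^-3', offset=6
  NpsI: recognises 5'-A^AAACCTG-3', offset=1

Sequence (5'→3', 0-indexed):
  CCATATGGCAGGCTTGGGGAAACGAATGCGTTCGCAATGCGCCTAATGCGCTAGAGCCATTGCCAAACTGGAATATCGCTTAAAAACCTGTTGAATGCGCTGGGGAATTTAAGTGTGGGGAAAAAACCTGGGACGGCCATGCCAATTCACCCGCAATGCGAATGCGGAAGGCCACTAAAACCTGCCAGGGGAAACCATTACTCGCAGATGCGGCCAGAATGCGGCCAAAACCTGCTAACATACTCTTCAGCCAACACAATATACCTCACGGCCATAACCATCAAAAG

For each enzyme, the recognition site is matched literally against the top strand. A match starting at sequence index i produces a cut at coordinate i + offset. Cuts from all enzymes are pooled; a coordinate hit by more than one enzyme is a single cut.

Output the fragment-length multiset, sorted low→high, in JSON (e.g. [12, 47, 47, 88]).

[2,2,2,2,5,5,6,6,6,7,7,8,9,9,11,14,14,15,15,16,16,18,20,21,24,27]

Scan for sites:
  VbrII GCCA/2: at [55, 61, 135, 140, 170, 183, 212, 223, 249, 270, 286] ⇒ [1, 57, 63, 137, 142, 172, 185, 214, 225, 251, 272]
  IvoIX GGGGAA/0: at [15, 101, 116, 187] ⇒ [15, 101, 116, 187]
  LmaIV AATGCG/6: at [24, 35, 44, 93, 154, 160, 217] ⇒ [30, 41, 50, 99, 160, 166, 223]
  NpsI AAAACCTG/1: at [82, 122, 176, 226] ⇒ [83, 123, 177, 227]

Pooled cuts: [1, 15, 30, 41, 50, 57, 63, 83, 99, 101, 116, 123, 137, 142, 160, 166, 172, 177, 185, 187, 214, 223, 225, 227, 251, 272]

Fragments:
  1→15: 14 bp
  15→30: 15 bp
  30→41: 11 bp
  41→50: 9 bp
  50→57: 7 bp
  57→63: 6 bp
  63→83: 20 bp
  83→99: 16 bp
  99→101: 2 bp
  101→116: 15 bp
  116→123: 7 bp
  123→137: 14 bp
  137→142: 5 bp
  142→160: 18 bp
  160→166: 6 bp
  166→172: 6 bp
  172→177: 5 bp
  177→185: 8 bp
  185→187: 2 bp
  187→214: 27 bp
  214→223: 9 bp
  223→225: 2 bp
  225→227: 2 bp
  227→251: 24 bp
  251→272: 21 bp
  272→1 (wrap): 287-272+1 = 16 bp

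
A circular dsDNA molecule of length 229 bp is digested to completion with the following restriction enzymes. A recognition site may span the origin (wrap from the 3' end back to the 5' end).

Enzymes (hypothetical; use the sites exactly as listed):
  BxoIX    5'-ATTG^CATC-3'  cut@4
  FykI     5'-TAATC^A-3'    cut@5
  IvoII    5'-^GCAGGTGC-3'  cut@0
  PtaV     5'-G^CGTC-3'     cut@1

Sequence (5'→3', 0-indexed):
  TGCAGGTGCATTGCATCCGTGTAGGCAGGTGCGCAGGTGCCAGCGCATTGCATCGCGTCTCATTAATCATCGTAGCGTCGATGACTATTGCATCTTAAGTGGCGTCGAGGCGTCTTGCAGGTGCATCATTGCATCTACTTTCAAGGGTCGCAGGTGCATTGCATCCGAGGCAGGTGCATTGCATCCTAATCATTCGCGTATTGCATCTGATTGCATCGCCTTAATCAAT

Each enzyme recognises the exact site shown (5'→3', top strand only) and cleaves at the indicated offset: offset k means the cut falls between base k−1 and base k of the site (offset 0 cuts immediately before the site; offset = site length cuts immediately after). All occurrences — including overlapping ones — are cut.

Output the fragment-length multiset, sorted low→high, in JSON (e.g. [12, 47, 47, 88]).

Per-enzyme occurrences:
  BxoIX (ATTGCATC, off=4): starts [9, 46, 86, 127, 157, 177, 199, 209] → cuts [13, 50, 90, 131, 161, 181, 203, 213]
  FykI (TAATCA, off=5): starts [63, 186, 221] → cuts [68, 191, 226]
  IvoII (GCAGGTGC, off=0): starts [1, 24, 32, 116, 149, 169] → cuts [1, 24, 32, 116, 149, 169]
  PtaV (GCGTC, off=1): starts [54, 74, 101, 109] → cuts [55, 75, 102, 110]

Pooled cuts: [1, 13, 24, 32, 50, 55, 68, 75, 90, 102, 110, 116, 131, 149, 161, 169, 181, 191, 203, 213, 226]

Fragment lengths:
  1→13: 12 bp
  13→24: 11 bp
  24→32: 8 bp
  32→50: 18 bp
  50→55: 5 bp
  55→68: 13 bp
  68→75: 7 bp
  75→90: 15 bp
  90→102: 12 bp
  102→110: 8 bp
  110→116: 6 bp
  116→131: 15 bp
  131→149: 18 bp
  149→161: 12 bp
  161→169: 8 bp
  169→181: 12 bp
  181→191: 10 bp
  191→203: 12 bp
  203→213: 10 bp
  213→226: 13 bp
  226→1 (wrap): 229-226+1 = 4 bp

[4,5,6,7,8,8,8,10,10,11,12,12,12,12,12,13,13,15,15,18,18]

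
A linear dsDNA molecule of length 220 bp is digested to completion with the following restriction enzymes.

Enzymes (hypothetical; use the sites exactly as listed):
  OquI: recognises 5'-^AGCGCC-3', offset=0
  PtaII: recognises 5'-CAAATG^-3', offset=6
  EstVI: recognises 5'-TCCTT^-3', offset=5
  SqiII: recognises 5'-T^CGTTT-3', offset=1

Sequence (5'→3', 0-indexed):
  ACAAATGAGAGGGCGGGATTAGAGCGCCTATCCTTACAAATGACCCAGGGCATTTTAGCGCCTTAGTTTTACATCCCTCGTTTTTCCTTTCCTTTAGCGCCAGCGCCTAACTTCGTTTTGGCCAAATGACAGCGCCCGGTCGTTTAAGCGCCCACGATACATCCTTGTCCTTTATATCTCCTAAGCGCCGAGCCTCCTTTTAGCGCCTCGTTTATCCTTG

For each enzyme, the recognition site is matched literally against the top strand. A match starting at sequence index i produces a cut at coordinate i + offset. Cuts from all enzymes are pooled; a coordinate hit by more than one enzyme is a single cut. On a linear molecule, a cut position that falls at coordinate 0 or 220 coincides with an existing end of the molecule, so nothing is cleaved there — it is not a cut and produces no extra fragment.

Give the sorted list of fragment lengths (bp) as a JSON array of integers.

[1,1,2,2,5,6,6,6,7,7,7,10,11,11,11,12,13,14,15,15,16,20,22]

Per-enzyme occurrences:
  OquI AGCGCC/0: at [22, 56, 95, 101, 130, 146, 183, 201] ⇒ [22, 56, 95, 101, 130, 146, 183, 201]
  PtaII CAAATG/6: at [1, 36, 122] ⇒ [7, 42, 128]
  EstVI TCCTT/5: at [30, 84, 89, 161, 167, 194, 214] ⇒ [35, 89, 94, 166, 172, 199, 219]
  SqiII TCGTTT/1: at [77, 112, 139, 207] ⇒ [78, 113, 140, 208]

Pooled cuts: [7, 22, 35, 42, 56, 78, 89, 94, 95, 101, 113, 128, 130, 140, 146, 166, 172, 183, 199, 201, 208, 219]

Fragment lengths:
  [0,7): 7 bp
  [7,22): 15 bp
  [22,35): 13 bp
  [35,42): 7 bp
  [42,56): 14 bp
  [56,78): 22 bp
  [78,89): 11 bp
  [89,94): 5 bp
  [94,95): 1 bp
  [95,101): 6 bp
  [101,113): 12 bp
  [113,128): 15 bp
  [128,130): 2 bp
  [130,140): 10 bp
  [140,146): 6 bp
  [146,166): 20 bp
  [166,172): 6 bp
  [172,183): 11 bp
  [183,199): 16 bp
  [199,201): 2 bp
  [201,208): 7 bp
  [208,219): 11 bp
  [219,220): 1 bp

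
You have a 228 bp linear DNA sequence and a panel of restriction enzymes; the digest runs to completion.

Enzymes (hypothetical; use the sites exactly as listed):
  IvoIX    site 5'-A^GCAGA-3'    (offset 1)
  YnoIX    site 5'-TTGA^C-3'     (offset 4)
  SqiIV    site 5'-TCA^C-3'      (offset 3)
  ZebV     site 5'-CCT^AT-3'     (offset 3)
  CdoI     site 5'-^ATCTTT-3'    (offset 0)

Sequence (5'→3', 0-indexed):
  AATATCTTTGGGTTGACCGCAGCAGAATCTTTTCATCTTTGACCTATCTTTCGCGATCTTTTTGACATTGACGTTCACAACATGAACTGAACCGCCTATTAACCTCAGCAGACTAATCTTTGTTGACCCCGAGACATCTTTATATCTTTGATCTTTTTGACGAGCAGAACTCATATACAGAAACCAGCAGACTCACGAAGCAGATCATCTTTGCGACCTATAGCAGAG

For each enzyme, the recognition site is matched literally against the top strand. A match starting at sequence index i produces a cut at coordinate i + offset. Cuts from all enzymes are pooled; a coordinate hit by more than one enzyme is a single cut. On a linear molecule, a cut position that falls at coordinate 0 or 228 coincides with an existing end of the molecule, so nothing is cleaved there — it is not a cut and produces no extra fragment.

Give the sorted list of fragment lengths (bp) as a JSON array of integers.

[3,3,3,3,4,5,5,6,6,6,7,7,8,8,8,8,9,9,10,10,10,10,11,13,13,20,23]

Scan for sites:
  IvoIX (AGCAGA, off=1): starts [20, 106, 162, 185, 198, 221] → cuts [21, 107, 163, 186, 199, 222]
  YnoIX (TTGAC, off=4): starts [12, 38, 61, 67, 122, 156] → cuts [16, 42, 65, 71, 126, 160]
  SqiIV (TCAC, off=3): starts [74, 192] → cuts [77, 195]
  ZebV (CCTAT, off=3): starts [42, 94, 216] → cuts [45, 97, 219]
  CdoI (ATCTTT, off=0): starts [3, 26, 34, 45, 55, 115, 135, 143, 150, 206] → cuts [3, 26, 34, 45, 55, 115, 135, 143, 150, 206]

Pooled cuts: [3, 16, 21, 26, 34, 42, 45, 55, 65, 71, 77, 97, 107, 115, 126, 135, 143, 150, 160, 163, 186, 195, 199, 206, 219, 222]

Fragments:
  [0,3): 3 bp
  [3,16): 13 bp
  [16,21): 5 bp
  [21,26): 5 bp
  [26,34): 8 bp
  [34,42): 8 bp
  [42,45): 3 bp
  [45,55): 10 bp
  [55,65): 10 bp
  [65,71): 6 bp
  [71,77): 6 bp
  [77,97): 20 bp
  [97,107): 10 bp
  [107,115): 8 bp
  [115,126): 11 bp
  [126,135): 9 bp
  [135,143): 8 bp
  [143,150): 7 bp
  [150,160): 10 bp
  [160,163): 3 bp
  [163,186): 23 bp
  [186,195): 9 bp
  [195,199): 4 bp
  [199,206): 7 bp
  [206,219): 13 bp
  [219,222): 3 bp
  [222,228): 6 bp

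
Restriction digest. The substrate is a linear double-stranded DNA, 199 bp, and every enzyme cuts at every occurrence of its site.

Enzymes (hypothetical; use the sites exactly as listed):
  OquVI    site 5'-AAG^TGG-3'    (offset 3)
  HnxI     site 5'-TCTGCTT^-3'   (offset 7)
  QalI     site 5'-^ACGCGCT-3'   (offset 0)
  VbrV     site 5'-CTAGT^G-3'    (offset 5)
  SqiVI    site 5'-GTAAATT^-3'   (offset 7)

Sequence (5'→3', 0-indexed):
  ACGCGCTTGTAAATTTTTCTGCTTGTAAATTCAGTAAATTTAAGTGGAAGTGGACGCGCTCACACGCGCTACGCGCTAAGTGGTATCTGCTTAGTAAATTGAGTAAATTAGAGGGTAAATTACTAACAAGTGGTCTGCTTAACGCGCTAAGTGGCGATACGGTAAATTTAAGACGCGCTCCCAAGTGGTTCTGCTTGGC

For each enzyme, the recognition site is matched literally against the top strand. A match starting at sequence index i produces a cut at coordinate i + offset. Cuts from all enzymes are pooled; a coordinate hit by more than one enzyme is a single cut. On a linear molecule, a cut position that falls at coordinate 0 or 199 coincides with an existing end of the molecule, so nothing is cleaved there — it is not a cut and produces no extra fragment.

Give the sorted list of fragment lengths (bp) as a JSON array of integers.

Per-enzyme occurrences:
  OquVI (AAGTGG, off=3): starts [41, 47, 77, 127, 148, 182] → cuts [44, 50, 80, 130, 151, 185]
  HnxI (TCTGCTT, off=7): starts [17, 85, 133, 189] → cuts [24, 92, 140, 196]
  QalI (ACGCGCT, off=0): starts [0, 53, 63, 70, 141, 172] → cuts [53, 63, 70, 141, 172] (position 0 is a terminus of the linear molecule — no cut)
  VbrV (CTAGTG, off=5): no sites
  SqiVI (GTAAATT, off=7): starts [8, 24, 33, 93, 102, 114, 161] → cuts [15, 31, 40, 100, 109, 121, 168]

Pooled cuts: [15, 24, 31, 40, 44, 50, 53, 63, 70, 80, 92, 100, 109, 121, 130, 140, 141, 151, 168, 172, 185, 196]

Fragments:
  [0,15): 15 bp
  [15,24): 9 bp
  [24,31): 7 bp
  [31,40): 9 bp
  [40,44): 4 bp
  [44,50): 6 bp
  [50,53): 3 bp
  [53,63): 10 bp
  [63,70): 7 bp
  [70,80): 10 bp
  [80,92): 12 bp
  [92,100): 8 bp
  [100,109): 9 bp
  [109,121): 12 bp
  [121,130): 9 bp
  [130,140): 10 bp
  [140,141): 1 bp
  [141,151): 10 bp
  [151,168): 17 bp
  [168,172): 4 bp
  [172,185): 13 bp
  [185,196): 11 bp
  [196,199): 3 bp

[1,3,3,4,4,6,7,7,8,9,9,9,9,10,10,10,10,11,12,12,13,15,17]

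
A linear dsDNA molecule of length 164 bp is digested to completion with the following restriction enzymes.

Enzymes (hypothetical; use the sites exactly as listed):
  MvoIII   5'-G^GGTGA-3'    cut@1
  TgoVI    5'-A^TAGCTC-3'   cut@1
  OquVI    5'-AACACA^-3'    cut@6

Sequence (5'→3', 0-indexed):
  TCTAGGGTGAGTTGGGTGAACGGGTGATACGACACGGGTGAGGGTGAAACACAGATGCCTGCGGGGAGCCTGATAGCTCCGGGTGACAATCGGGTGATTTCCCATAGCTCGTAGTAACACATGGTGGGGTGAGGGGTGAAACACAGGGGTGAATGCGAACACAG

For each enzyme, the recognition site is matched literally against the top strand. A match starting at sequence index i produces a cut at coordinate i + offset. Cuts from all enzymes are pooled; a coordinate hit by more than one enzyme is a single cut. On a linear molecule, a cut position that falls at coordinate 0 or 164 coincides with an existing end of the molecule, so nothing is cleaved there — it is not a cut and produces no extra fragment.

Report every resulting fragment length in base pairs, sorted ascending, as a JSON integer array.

[1,2,5,6,6,7,8,8,9,11,11,11,12,14,16,17,20]

Per-enzyme occurrences:
  MvoIII (GGGTGA, off=1): starts [4, 13, 21, 35, 41, 80, 91, 126, 133, 146] → cuts [5, 14, 22, 36, 42, 81, 92, 127, 134, 147]
  TgoVI (ATAGCTC, off=1): starts [72, 103] → cuts [73, 104]
  OquVI (AACACA, off=6): starts [47, 115, 139, 157] → cuts [53, 121, 145, 163]

Pooled cuts: [5, 14, 22, 36, 42, 53, 73, 81, 92, 104, 121, 127, 134, 145, 147, 163]

Fragments:
  [0,5): 5 bp
  [5,14): 9 bp
  [14,22): 8 bp
  [22,36): 14 bp
  [36,42): 6 bp
  [42,53): 11 bp
  [53,73): 20 bp
  [73,81): 8 bp
  [81,92): 11 bp
  [92,104): 12 bp
  [104,121): 17 bp
  [121,127): 6 bp
  [127,134): 7 bp
  [134,145): 11 bp
  [145,147): 2 bp
  [147,163): 16 bp
  [163,164): 1 bp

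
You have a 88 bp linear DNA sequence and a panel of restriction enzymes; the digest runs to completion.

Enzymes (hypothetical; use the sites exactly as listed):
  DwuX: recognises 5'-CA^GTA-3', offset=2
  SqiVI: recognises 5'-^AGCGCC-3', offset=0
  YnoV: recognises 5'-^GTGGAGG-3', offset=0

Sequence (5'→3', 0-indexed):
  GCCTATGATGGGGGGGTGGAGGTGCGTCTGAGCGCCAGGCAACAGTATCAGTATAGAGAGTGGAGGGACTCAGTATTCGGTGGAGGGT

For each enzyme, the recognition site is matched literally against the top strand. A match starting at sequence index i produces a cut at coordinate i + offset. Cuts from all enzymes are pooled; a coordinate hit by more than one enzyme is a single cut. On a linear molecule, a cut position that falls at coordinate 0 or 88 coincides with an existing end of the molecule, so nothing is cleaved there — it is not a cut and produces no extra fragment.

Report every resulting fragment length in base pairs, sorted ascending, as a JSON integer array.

[6,7,9,9,13,14,15,15]

Site scan:
  DwuX (CAGTA, off=2): starts [42, 48, 70] → cuts [44, 50, 72]
  SqiVI (AGCGCC, off=0): starts [30] → cuts [30]
  YnoV (GTGGAGG, off=0): starts [15, 59, 79] → cuts [15, 59, 79]

All cut coordinates (distinct, sorted): [15, 30, 44, 50, 59, 72, 79]

Fragments:
  [0,15): 15 bp
  [15,30): 15 bp
  [30,44): 14 bp
  [44,50): 6 bp
  [50,59): 9 bp
  [59,72): 13 bp
  [72,79): 7 bp
  [79,88): 9 bp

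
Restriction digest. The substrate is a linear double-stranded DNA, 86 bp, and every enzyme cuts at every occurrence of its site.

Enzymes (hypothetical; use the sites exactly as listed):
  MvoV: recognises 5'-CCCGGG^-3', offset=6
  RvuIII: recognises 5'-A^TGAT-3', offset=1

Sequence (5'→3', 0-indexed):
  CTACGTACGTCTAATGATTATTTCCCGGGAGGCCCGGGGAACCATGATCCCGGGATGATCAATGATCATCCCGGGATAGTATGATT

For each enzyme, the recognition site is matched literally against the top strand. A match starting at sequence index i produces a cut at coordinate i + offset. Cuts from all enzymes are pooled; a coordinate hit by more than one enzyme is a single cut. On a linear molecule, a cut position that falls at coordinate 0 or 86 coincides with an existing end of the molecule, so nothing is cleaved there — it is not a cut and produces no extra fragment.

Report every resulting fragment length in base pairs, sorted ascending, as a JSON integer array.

Site scan:
  MvoV CCCGGG/6: at [23, 32, 48, 69] ⇒ [29, 38, 54, 75]
  RvuIII ATGAT/1: at [13, 43, 54, 61, 80] ⇒ [14, 44, 55, 62, 81]

Pooled cuts: [14, 29, 38, 44, 54, 55, 62, 75, 81]

Fragments:
  [0,14): 14 bp
  [14,29): 15 bp
  [29,38): 9 bp
  [38,44): 6 bp
  [44,54): 10 bp
  [54,55): 1 bp
  [55,62): 7 bp
  [62,75): 13 bp
  [75,81): 6 bp
  [81,86): 5 bp

[1,5,6,6,7,9,10,13,14,15]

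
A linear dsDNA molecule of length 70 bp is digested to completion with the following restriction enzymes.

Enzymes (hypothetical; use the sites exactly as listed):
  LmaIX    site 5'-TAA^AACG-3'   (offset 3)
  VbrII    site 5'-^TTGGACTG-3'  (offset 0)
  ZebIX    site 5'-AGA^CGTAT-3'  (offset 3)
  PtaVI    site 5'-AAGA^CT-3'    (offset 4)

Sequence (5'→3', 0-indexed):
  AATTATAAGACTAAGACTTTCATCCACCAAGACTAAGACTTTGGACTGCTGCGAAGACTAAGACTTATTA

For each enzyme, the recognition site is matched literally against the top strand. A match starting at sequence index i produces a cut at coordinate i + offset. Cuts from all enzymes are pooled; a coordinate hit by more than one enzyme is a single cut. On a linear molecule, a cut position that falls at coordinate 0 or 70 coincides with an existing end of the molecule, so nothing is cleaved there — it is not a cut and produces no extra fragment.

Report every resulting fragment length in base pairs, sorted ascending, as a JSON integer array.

[2,6,6,6,7,10,16,17]

Per-enzyme occurrences:
  LmaIX (TAAAACG, off=3): no sites
  VbrII (TTGGACTG, off=0): starts [40] → cuts [40]
  ZebIX (AGACGTAT, off=3): no sites
  PtaVI (AAGACT, off=4): starts [6, 12, 28, 34, 53, 59] → cuts [10, 16, 32, 38, 57, 63]

Pooled cuts: [10, 16, 32, 38, 40, 57, 63]

Fragment lengths:
  [0,10): 10 bp
  [10,16): 6 bp
  [16,32): 16 bp
  [32,38): 6 bp
  [38,40): 2 bp
  [40,57): 17 bp
  [57,63): 6 bp
  [63,70): 7 bp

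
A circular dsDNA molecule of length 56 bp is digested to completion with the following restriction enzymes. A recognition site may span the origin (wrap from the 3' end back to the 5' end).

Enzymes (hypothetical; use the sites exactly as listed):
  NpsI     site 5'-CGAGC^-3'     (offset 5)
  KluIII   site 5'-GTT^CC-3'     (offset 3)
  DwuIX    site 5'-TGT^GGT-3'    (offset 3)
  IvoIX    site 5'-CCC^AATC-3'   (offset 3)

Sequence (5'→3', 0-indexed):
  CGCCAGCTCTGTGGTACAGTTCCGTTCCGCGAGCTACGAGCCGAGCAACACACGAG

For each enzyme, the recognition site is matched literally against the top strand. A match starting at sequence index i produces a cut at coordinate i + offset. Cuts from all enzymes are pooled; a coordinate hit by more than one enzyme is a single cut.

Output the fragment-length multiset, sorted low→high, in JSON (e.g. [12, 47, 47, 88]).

Site scan:
  NpsI (CGAGC, off=5): starts [29, 36, 41, 52] → cuts [1, 34, 41, 46]
  KluIII (GTTCC, off=3): starts [18, 23] → cuts [21, 26]
  DwuIX (TGTGGT, off=3): starts [9] → cuts [12]
  IvoIX (CCCAATC, off=3): no sites

All cut coordinates (distinct, sorted): [1, 12, 21, 26, 34, 41, 46]

Fragment lengths:
  1→12: 11 bp
  12→21: 9 bp
  21→26: 5 bp
  26→34: 8 bp
  34→41: 7 bp
  41→46: 5 bp
  46→1 (wrap): 56-46+1 = 11 bp

[5,5,7,8,9,11,11]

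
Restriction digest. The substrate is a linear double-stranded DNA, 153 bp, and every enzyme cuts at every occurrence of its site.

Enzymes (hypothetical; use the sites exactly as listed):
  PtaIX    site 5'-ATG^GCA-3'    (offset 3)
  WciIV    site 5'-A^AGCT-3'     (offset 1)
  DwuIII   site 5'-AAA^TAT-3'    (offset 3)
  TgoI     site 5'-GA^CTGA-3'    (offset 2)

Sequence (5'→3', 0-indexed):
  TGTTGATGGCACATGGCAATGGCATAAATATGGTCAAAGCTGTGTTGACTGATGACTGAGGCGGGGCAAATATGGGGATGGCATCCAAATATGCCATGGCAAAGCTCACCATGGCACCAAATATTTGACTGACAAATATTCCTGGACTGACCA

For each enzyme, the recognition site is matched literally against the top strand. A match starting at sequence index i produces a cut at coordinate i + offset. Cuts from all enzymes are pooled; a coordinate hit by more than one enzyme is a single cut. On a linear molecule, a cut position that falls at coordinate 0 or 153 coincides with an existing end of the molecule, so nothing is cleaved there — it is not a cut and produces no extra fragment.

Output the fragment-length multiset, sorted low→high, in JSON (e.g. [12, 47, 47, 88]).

Per-enzyme occurrences:
  PtaIX ATGGCA/3: at [5, 12, 18, 77, 95, 110] ⇒ [8, 15, 21, 80, 98, 113]
  WciIV AAGCT/1: at [36, 101] ⇒ [37, 102]
  DwuIII AAATAT/3: at [25, 67, 86, 118, 133] ⇒ [28, 70, 89, 121, 136]
  TgoI GACTGA/2: at [46, 53, 126, 144] ⇒ [48, 55, 128, 146]

All cut coordinates (distinct, sorted): [8, 15, 21, 28, 37, 48, 55, 70, 80, 89, 98, 102, 113, 121, 128, 136, 146]

Fragments:
  [0,8): 8 bp
  [8,15): 7 bp
  [15,21): 6 bp
  [21,28): 7 bp
  [28,37): 9 bp
  [37,48): 11 bp
  [48,55): 7 bp
  [55,70): 15 bp
  [70,80): 10 bp
  [80,89): 9 bp
  [89,98): 9 bp
  [98,102): 4 bp
  [102,113): 11 bp
  [113,121): 8 bp
  [121,128): 7 bp
  [128,136): 8 bp
  [136,146): 10 bp
  [146,153): 7 bp

[4,6,7,7,7,7,7,8,8,8,9,9,9,10,10,11,11,15]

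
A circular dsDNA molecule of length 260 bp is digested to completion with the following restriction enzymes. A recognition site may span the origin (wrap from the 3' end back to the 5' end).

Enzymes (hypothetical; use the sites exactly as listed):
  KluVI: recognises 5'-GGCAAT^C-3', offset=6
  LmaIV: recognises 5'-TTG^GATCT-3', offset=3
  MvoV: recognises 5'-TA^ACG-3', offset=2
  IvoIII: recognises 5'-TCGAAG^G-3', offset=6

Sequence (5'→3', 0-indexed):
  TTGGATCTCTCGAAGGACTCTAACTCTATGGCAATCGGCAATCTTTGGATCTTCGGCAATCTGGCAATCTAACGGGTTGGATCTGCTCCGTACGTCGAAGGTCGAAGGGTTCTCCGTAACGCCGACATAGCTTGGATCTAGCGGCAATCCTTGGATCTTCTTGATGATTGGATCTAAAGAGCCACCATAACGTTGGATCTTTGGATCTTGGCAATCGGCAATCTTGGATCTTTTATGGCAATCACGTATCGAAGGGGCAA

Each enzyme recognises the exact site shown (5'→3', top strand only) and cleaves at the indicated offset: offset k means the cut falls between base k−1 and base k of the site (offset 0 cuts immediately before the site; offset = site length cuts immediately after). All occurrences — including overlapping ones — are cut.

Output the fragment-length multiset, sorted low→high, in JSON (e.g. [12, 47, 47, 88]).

[3,4,5,5,6,7,7,7,8,8,8,9,11,12,12,12,13,14,16,16,17,19,20,21]

Per-enzyme occurrences:
  KluVI (GGCAATC, off=6): starts [29, 36, 54, 62, 142, 209, 216, 236] → cuts [35, 42, 60, 68, 148, 215, 222, 242]
  LmaIV (TTGGATCT, off=3): starts [0, 44, 76, 131, 150, 167, 192, 200, 223] → cuts [3, 47, 79, 134, 153, 170, 195, 203, 226]
  MvoV (TAACG, off=2): starts [69, 116, 187] → cuts [71, 118, 189]
  IvoIII (TCGAAGG, off=6): starts [9, 94, 101, 248] → cuts [15, 100, 107, 254]

Pooled cuts: [3, 15, 35, 42, 47, 60, 68, 71, 79, 100, 107, 118, 134, 148, 153, 170, 189, 195, 203, 215, 222, 226, 242, 254]

Fragments:
  3→15: 12 bp
  15→35: 20 bp
  35→42: 7 bp
  42→47: 5 bp
  47→60: 13 bp
  60→68: 8 bp
  68→71: 3 bp
  71→79: 8 bp
  79→100: 21 bp
  100→107: 7 bp
  107→118: 11 bp
  118→134: 16 bp
  134→148: 14 bp
  148→153: 5 bp
  153→170: 17 bp
  170→189: 19 bp
  189→195: 6 bp
  195→203: 8 bp
  203→215: 12 bp
  215→222: 7 bp
  222→226: 4 bp
  226→242: 16 bp
  242→254: 12 bp
  254→3 (wrap): 260-254+3 = 9 bp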